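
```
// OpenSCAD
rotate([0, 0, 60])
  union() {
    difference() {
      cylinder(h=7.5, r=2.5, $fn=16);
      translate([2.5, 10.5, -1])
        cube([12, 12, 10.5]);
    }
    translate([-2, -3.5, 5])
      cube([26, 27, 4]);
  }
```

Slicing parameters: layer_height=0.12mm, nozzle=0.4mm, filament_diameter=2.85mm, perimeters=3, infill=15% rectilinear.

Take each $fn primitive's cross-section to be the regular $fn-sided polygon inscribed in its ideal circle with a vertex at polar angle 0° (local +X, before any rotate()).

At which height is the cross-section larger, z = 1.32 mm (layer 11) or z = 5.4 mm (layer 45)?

layer 45 (z = 5.4 mm)

Layer 11 (z = 1.32): the r=2.5 cylinder contributes a regular 16-gon of circumradius 2.5 (area = (16/2)·2.500²·sin(360°/16) = 19.13 mm²); the cube at (2.5, 10.5) (footprint 12×12) is included at this height (area 144.00 mm²); Taking the first minus the rest: starting from the r=2.5 cylinder (19.13 mm²), the 12×12 cube at (2.5, 10.5) misses the remaining region (no effect) — area = 19.13 mm²; the cube at (-2, -3.5) is absent (z outside [5, 9]); Taking the union: only that combined region is present, so the union is just that shape — area = 19.13 mm²; (whole slice rotated 60° about Z — lengths, areas and connectivity unchanged). So its area = 19.13 mm². Layer 45 (z = 5.4): the r=2.5 cylinder gives a regular 16-gon of circumradius 2.5 (constant along its height) (area = (16/2)·2.500²·sin(360°/16) = 19.13 mm²); the cube at (2.5, 10.5) (footprint 12×12) is included at this height (area 144.00 mm²); Taking the first minus the rest: starting from the r=2.5 cylinder (19.13 mm²), the 12×12 cube at (2.5, 10.5) misses the remaining region (no effect) — area = 19.13 mm²; the 26×27 cube at (-2, -3.5) contributes its full rectangle (area 702.00 mm²); Combining (union): the regions partially overlap — summed areas 721.13 mm² minus the doubly-counted overlap 18.22 mm² gives 702.92 mm² — area = 702.92 mm²; (whole slice rotated 60° about Z — lengths, areas and connectivity unchanged). So its area = 702.92 mm². Layer 45 is larger (702.92 vs 19.13 mm²).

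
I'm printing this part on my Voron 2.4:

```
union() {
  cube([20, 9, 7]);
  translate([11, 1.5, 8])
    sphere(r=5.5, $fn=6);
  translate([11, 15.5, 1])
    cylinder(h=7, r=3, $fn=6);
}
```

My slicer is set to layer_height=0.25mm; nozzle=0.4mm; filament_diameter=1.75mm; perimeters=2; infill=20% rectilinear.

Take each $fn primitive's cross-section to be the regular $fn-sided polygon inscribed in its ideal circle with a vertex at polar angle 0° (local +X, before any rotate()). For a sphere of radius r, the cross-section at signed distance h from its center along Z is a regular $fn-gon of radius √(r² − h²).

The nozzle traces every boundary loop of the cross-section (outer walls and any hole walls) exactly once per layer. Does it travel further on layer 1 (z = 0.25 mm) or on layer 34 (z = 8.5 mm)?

Layer 1 (z = 0.25): the 20×9 cube contributes its full rectangle (perimeter 58.00 mm); the sphere at (11, 1.5) does not reach this height (|z−center|=7.750 > r=5.5); the cylinder at (11, 15.5) does not reach this height (z outside [1, 8]); Combining (union): only the 20×9 cube is present, so the union is just that shape — boundary = 58.00 mm. So its perimeter = 58.00 mm. Layer 34 (z = 8.5): the cube is not intersected at this z (z outside [0, 7]); the r=5.5 sphere at (11, 1.5) slices to a regular 6-gon of circumradius 5.477 (√(r²−h²) with h=0.5 from center) (perimeter = 2·6·5.477·sin(180°/6) = 32.86 mm); the cylinder at (11, 15.5) is not intersected at this z (z outside [1, 8]); Taking the union: only the r=5.5 sphere at (11, 1.5) is present, so the union is just that shape — boundary = 32.86 mm. So its perimeter = 32.86 mm. Layer 1 is larger (58.00 vs 32.86 mm).

layer 1 (z = 0.25 mm)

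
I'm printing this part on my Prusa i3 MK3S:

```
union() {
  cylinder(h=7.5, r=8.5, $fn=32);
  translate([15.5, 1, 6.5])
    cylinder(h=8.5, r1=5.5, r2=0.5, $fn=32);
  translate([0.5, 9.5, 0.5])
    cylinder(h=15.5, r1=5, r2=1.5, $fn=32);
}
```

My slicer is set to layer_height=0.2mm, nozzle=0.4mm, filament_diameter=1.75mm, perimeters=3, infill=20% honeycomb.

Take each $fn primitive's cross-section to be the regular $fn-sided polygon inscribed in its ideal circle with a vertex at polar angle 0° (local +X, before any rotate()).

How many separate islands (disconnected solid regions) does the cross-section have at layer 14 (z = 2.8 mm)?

At z = 2.8 mm: the r=8.5 cylinder contributes a regular 32-gon of circumradius 8.5; the cone at (15.5, 1) does not reach this height (z outside [6.5, 15]); the cone at (0.5, 9.5) (r1=5→r2=1.5) has section circumradius 4.481 here — a regular 32-gon; Taking the union: the regions partially overlap (shared area 19.15 mm²), so overlapping operands fuse into one piece — 1 connected region. Overall, the cross-section is a single solid region. Island count = 1.

1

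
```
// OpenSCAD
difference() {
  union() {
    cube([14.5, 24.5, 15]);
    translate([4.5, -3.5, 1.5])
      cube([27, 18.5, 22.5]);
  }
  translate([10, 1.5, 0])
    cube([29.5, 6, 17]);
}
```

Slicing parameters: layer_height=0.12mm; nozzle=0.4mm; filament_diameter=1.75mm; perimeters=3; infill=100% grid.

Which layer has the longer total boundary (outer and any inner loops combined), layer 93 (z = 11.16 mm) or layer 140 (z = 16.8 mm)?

layer 93 (z = 11.16 mm)

Layer 93 (z = 11.16): the cube (footprint 14.5×24.5) is included at this height (perimeter 78.00 mm); the 27×18.5 cube at (4.5, -3.5) contributes its full rectangle (perimeter 91.00 mm); Taking the union: the regions partially overlap (shared area 150.00 mm²), so the edge portions inside another operand are dropped and the merged outline is re-measured after clipping — boundary = 119.00 mm; the 29.5×6 cube at (10, 1.5) contributes its full rectangle (perimeter 71.00 mm); Taking the first minus the rest: starting from the result so far, the 29.5×6 cube at (10, 1.5) partially overlaps it — only the 129.00 mm² overlap (of its 177.00 mm²) is removed, clipping the outline — boundary = 162.00 mm. So its perimeter = 162.00 mm. Layer 140 (z = 16.8): the cube is not intersected at this z (z outside [0, 15]); the cube at (4.5, -3.5) is present — its section is the full 27×18.5 rectangle (perimeter 91.00 mm); Taking the union: only the 27×18.5 cube at (4.5, -3.5) is present, so the union is just that shape — boundary = 91.00 mm; the cube at (10, 1.5) (footprint 29.5×6) is included at this height (perimeter 71.00 mm); After the difference (first − rest): starting from that combined region, the 29.5×6 cube at (10, 1.5) partially overlaps it — only the 129.00 mm² overlap (of its 177.00 mm²) is removed, clipping the outline — boundary = 134.00 mm. So its perimeter = 134.00 mm. Layer 93 is larger (162.00 vs 134.00 mm).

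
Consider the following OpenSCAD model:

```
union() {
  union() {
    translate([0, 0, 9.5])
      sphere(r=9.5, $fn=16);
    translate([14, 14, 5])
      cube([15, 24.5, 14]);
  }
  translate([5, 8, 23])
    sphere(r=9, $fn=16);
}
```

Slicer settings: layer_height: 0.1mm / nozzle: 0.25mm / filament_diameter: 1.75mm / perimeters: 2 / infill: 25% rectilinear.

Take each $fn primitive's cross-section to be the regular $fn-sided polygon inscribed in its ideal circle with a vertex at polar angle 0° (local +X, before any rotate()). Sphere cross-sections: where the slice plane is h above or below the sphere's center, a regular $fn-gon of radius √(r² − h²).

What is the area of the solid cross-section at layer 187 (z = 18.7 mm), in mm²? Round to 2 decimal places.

At z = 18.7 mm: the sphere: section is a regular 16-gon, circumradius = √(r²−h²) = √(9.5²−9.2²) = 2.369 (area = (16/2)·2.369²·sin(360°/16) = 17.17 mm²); the 15×24.5 cube at (14, 14) contributes its full rectangle (area 367.50 mm²); Combining (union): the 2 present regions are separate (no shared area or edge), so areas and boundary lengths simply add and each stays a separate island — area = 384.67 mm²; the sphere at (5, 8): section is a regular 16-gon, circumradius = √(r²−h²) = √(9²−4.3²) = 7.906 (area = (16/2)·7.906²·sin(360°/16) = 191.37 mm²); Combining (union): the regions partially overlap — summed areas 576.05 mm² minus the doubly-counted overlap 1.47 mm² gives 574.58 mm² — area = 574.58 mm². Overall, the cross-section has 2 separate islands. Net area = 574.58 mm².

574.58 mm²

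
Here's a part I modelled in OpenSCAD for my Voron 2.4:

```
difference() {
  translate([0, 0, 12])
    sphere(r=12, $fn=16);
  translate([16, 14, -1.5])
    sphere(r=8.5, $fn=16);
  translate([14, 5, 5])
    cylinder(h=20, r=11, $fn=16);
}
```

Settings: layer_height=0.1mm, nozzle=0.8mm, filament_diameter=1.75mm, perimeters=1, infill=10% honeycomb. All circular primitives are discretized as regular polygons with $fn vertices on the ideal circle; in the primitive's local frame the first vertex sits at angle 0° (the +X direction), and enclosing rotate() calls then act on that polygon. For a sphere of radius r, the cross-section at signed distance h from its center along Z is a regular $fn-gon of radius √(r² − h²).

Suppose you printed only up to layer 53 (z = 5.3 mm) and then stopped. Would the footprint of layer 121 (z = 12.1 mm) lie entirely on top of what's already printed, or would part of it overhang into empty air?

Compare the two slices. At z = 5.3: the r=12 sphere slices to a regular 16-gon of circumradius 9.955 (√(r²−h²) with h=6.7 from center) (area = (16/2)·9.955²·sin(360°/16) = 303.42 mm²); the r=8.5 sphere at (16, 14) contributes a regular 16-gon of circumradius √(8.5²−6.8²) = 5.100 (area = (16/2)·5.100²·sin(360°/16) = 79.63 mm²); the r=11 cylinder at (14, 5) contributes a regular 16-gon of circumradius 11 (area = (16/2)·11.000²·sin(360°/16) = 370.44 mm²); Subtracting the remaining from the first: starting from the r=12 sphere (303.42 mm²), the r=8.5 sphere at (16, 14) misses the remaining region (no effect); the r=11 cylinder at (14, 5) partially overlaps it — only the 57.47 mm² overlap (of its 370.44 mm²) is removed, clipping the outline — area = 245.95 mm². At z = 12.1: the r=12 sphere slices to a regular 16-gon of circumradius 12.000 (√(r²−h²) with h=0.1 from center) (area = (16/2)·12.000²·sin(360°/16) = 440.82 mm²); the sphere at (16, 14) is not intersected at this z (|z−center|=13.600 > r=8.5); the r=11 cylinder at (14, 5) contributes a regular 16-gon of circumradius 11 (area = (16/2)·11.000²·sin(360°/16) = 370.44 mm²); After the difference (first − rest): starting from the r=12 sphere (440.82 mm²), the r=11 cylinder at (14, 5) partially overlaps it — only the 93.26 mm² overlap (of its 370.44 mm²) is removed, clipping the outline — area = 347.56 mm². Checking containment: at z = 12.1 the cross-section extends beyond the z = 5.3 cross-section by about 101.61 mm².

part overhangs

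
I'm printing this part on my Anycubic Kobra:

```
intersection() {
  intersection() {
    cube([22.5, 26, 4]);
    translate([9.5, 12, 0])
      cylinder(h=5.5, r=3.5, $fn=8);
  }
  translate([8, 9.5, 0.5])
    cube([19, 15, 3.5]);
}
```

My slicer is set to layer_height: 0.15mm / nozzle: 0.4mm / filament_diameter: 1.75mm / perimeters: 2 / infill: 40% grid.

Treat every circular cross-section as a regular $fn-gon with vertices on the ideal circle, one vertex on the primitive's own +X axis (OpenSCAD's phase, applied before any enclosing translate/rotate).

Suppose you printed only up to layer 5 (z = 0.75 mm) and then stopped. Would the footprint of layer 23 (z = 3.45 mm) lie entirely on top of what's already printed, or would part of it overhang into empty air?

Compare the two slices. At z = 0.75: the cube (footprint 22.5×26) is included at this height (area 585.00 mm²); the r=3.5 cylinder at (9.5, 12) contributes a regular 8-gon of circumradius 3.5 (area = (8/2)·3.500²·sin(360°/8) = 34.65 mm²); After intersecting: the r=3.5 cylinder at (9.5, 12) lies inside the 22.5×26 cube, so the common part is the r=3.5 cylinder at (9.5, 12) itself — area = 34.65 mm²; the cube at (8, 9.5) is present — its section is the full 19×15 rectangle (area 285.00 mm²); After intersecting: the 19×15 cube at (8, 9.5) partially overlaps the result so far; clipping to the common part keeps 24.65 mm² — area = 24.65 mm². At z = 3.45: the cube (footprint 22.5×26) is included at this height (area 585.00 mm²); the r=3.5 cylinder at (9.5, 12) gives a regular 8-gon of circumradius 3.5 (constant along its height) (area = (8/2)·3.500²·sin(360°/8) = 34.65 mm²); Keeping only the common overlap: the r=3.5 cylinder at (9.5, 12) lies inside the 22.5×26 cube, so the common part is the r=3.5 cylinder at (9.5, 12) itself — area = 34.65 mm²; the cube at (8, 9.5) (footprint 19×15) is included at this height (area 285.00 mm²); Taking the intersection: the 19×15 cube at (8, 9.5) partially overlaps that combined region; clipping to the common part keeps 24.65 mm² — area = 24.65 mm². Checking containment: the cross-section at z = 3.45 is a subset of the cross-section at z = 0.75.

entirely on top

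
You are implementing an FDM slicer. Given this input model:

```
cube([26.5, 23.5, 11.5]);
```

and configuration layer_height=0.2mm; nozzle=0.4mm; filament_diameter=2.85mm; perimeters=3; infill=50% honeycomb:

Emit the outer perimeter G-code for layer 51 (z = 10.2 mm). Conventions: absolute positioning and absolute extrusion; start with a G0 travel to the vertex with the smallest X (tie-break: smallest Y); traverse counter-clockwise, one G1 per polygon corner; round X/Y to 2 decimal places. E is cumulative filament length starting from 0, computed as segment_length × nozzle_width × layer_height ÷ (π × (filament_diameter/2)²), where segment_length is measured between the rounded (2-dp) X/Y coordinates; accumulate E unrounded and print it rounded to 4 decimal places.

At z = 10.2 mm: the cube (footprint 26.5×23.5) is included at this height. The outline is a single polygon with 4 vertices. Extrusion per mm of travel: 0.4 × 0.2 / (π × 1.425²) = 0.012540. Accumulating E over each segment gives final E = 1.2540.

G0 X0.00 Y0.00 Z10.20
G1 X26.50 Y0.00 E0.3323
G1 X26.50 Y23.50 E0.6270
G1 X0.00 Y23.50 E0.9593
G1 X0.00 Y0.00 E1.2540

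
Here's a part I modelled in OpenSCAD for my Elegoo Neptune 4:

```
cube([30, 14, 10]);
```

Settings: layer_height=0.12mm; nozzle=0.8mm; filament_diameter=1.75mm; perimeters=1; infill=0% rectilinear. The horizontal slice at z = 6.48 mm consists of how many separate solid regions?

At z = 6.48 mm: the cube is present — its section is the full 30×14 rectangle. The result has 1 disconnected region.

1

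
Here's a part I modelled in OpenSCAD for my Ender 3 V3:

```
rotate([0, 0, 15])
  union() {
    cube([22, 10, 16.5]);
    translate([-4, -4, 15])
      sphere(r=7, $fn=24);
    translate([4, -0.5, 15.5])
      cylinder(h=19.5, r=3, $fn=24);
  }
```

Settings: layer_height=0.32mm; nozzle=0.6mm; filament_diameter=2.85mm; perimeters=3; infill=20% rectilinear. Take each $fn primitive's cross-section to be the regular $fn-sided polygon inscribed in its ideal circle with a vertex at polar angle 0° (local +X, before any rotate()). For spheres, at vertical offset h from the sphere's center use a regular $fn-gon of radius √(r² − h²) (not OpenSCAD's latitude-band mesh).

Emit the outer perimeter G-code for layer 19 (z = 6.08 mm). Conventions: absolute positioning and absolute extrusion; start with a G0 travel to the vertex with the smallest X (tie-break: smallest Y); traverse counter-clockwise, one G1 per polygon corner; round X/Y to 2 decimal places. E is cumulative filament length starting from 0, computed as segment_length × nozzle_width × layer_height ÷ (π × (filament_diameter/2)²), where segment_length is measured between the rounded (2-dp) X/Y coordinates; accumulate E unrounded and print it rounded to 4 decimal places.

At z = 6.08 mm: the cube is present — its section is the full 22×10 rectangle; the sphere at (-4, -4) is absent (|z−center|=8.920 > r=7); the cylinder at (4, -0.5) does not reach this height (z outside [15.5, 35]); Taking the union: only the 22×10 cube is present, so the union is just that shape — 1 connected region; (whole slice rotated 15° about Z — lengths, areas and connectivity unchanged). The outline is a single polygon with 4 vertices. Extrusion per mm of travel: 0.6 × 0.32 / (π × 1.425²) = 0.030097. Accumulating E over each segment gives final E = 1.9262.

G0 X-2.59 Y9.66 Z6.08
G1 X0.00 Y0.00 E0.3010
G1 X21.25 Y5.69 E0.9631
G1 X18.66 Y15.35 E1.2641
G1 X-2.59 Y9.66 E1.9262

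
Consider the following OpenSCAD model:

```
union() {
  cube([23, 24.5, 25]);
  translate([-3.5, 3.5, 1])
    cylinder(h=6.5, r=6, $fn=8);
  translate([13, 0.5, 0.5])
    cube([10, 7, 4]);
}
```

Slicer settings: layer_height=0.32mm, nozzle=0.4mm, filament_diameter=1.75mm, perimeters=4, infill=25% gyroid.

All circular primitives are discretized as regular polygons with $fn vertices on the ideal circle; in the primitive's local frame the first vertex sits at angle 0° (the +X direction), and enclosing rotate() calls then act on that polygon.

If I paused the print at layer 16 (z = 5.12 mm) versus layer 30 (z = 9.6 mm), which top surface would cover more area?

Layer 16 (z = 5.12): the cube (footprint 23×24.5) is included at this height (area 563.50 mm²); the r=6 cylinder at (-3.5, 3.5) gives a regular 8-gon of circumradius 6 (constant along its height) (area = (8/2)·6.000²·sin(360°/8) = 101.82 mm²); the cube at (13, 0.5) is absent (z outside [0.5, 4.5]); Combining (union): the regions partially overlap — summed areas 665.32 mm² minus the doubly-counted overlap 13.21 mm² gives 652.12 mm² — area = 652.12 mm². So its area = 652.12 mm². Layer 30 (z = 9.6): the 23×24.5 cube contributes its full rectangle (area 563.50 mm²); the cylinder at (-3.5, 3.5) does not reach this height (z outside [1, 7.5]); the cube at (13, 0.5) is absent (z outside [0.5, 4.5]); Combining (union): only the 23×24.5 cube is present, so the union is just that shape — area = 563.50 mm². So its area = 563.50 mm². Layer 16 is larger (652.12 vs 563.50 mm²).

layer 16 (z = 5.12 mm)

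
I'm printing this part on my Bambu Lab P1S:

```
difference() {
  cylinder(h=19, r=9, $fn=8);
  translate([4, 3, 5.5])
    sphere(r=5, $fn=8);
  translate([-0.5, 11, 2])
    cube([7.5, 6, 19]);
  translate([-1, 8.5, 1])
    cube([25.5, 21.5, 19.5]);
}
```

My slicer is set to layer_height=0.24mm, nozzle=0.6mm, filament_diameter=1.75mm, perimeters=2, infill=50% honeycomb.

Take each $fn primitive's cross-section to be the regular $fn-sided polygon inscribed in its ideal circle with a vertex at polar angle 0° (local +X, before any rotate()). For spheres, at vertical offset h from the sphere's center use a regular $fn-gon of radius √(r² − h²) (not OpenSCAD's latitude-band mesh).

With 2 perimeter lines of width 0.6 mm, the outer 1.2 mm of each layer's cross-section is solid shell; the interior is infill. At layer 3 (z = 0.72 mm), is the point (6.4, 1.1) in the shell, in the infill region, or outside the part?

infill

At z = 0.72 mm: the r=9 cylinder contributes a regular 8-gon of circumradius 9; the r=5 sphere at (4, 3) contributes a regular 8-gon of circumradius √(5²−4.78²) = 1.467; the cube at (-0.5, 11) does not reach this height (z outside [2, 21]); the cube at (-1, 8.5) is absent (z outside [1, 20.5]); After the difference (first − rest): starting from the r=9 cylinder, the r=5 sphere at (4, 3) lies wholly inside it (removes its full 6.09 mm² and its 8.98 mm outline becomes a hole wall) — 1 connected region with 1 hole. Overall, the cross-section is one region with 1 hole. The nearest boundary edge runs (4.00, 1.53)→(5.04, 1.96); distance from the point to it = 1.61 mm. The point is inside the cross-section and 1.61 mm from the nearest boundary — more than the 1.2 mm shell width (2 × 0.6), so it's in the infill interior.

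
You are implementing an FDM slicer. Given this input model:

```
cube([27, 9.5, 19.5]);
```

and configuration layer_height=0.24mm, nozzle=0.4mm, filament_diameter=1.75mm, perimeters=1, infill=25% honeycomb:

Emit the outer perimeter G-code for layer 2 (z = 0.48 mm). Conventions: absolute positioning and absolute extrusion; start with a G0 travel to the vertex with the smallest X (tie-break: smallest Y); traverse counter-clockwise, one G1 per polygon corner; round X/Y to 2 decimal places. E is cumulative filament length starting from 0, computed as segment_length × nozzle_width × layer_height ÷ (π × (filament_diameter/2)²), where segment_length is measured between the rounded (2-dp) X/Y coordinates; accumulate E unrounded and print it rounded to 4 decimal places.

G0 X0.00 Y0.00 Z0.48
G1 X27.00 Y0.00 E1.0776
G1 X27.00 Y9.50 E1.4568
G1 X0.00 Y9.50 E2.5344
G1 X0.00 Y0.00 E2.9136

At z = 0.48 mm: the cube is present — its section is the full 27×9.5 rectangle. The outline is a single polygon with 4 vertices. Extrusion per mm of travel: 0.4 × 0.24 / (π × 0.875²) = 0.039912. Accumulating E over each segment gives final E = 2.9136.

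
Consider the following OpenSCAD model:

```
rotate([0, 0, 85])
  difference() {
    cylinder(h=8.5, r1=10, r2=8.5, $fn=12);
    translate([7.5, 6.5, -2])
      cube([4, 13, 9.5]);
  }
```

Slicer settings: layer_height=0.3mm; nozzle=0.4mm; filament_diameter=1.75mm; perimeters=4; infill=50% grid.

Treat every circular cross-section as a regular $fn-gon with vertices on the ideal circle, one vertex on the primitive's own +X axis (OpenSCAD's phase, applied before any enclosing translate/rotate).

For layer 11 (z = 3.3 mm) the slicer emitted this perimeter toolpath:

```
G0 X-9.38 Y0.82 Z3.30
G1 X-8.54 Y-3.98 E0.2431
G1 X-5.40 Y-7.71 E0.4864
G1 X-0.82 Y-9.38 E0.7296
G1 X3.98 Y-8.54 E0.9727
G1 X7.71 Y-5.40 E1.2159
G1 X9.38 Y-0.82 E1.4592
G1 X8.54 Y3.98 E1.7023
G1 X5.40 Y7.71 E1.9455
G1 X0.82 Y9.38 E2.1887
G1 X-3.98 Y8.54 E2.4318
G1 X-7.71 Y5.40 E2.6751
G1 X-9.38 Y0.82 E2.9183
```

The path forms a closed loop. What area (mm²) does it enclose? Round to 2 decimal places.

Apply the shoelace formula to the sequence of (X, Y) vertices; enclosed area = 266.03 mm².

266.03 mm²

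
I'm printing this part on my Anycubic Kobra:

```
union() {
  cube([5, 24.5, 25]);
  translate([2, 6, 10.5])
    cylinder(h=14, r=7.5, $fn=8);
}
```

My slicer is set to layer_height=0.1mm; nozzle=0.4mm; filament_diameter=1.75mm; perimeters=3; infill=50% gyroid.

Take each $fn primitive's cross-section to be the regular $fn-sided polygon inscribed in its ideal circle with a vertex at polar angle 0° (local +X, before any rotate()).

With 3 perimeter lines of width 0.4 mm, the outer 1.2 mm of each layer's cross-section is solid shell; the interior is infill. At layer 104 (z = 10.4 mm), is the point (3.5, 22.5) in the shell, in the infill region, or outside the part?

At z = 10.4 mm: the 5×24.5 cube contributes its full rectangle; the cylinder at (2, 6) is not intersected at this z (z outside [10.5, 24.5]); Taking the union: only the 5×24.5 cube is present, so the union is just that shape — 1 connected region. Overall, the cross-section is a single solid region. The nearest boundary edge runs (5.00, 0.00)→(5.00, 24.50); distance from the point to it = 1.50 mm. The point is inside the cross-section and 1.50 mm from the nearest boundary — more than the 1.2 mm shell width (3 × 0.4), so it's in the infill interior.

infill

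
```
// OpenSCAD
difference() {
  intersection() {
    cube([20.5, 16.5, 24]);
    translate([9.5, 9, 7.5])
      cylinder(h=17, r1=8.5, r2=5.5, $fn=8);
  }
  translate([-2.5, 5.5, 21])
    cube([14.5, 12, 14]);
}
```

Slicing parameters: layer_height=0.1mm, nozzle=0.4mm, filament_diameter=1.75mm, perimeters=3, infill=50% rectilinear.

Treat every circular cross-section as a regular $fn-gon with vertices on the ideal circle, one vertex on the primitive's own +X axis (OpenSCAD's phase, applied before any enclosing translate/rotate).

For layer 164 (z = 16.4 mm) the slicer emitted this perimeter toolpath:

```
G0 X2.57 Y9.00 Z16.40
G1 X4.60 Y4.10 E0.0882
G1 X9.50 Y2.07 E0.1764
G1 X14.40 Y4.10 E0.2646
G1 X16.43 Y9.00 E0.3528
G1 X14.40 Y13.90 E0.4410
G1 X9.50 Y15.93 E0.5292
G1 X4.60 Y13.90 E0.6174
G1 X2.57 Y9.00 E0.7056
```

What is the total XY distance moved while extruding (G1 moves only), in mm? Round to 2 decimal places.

42.43 mm

Sum the Euclidean lengths of each G1 segment: total = 42.43 mm.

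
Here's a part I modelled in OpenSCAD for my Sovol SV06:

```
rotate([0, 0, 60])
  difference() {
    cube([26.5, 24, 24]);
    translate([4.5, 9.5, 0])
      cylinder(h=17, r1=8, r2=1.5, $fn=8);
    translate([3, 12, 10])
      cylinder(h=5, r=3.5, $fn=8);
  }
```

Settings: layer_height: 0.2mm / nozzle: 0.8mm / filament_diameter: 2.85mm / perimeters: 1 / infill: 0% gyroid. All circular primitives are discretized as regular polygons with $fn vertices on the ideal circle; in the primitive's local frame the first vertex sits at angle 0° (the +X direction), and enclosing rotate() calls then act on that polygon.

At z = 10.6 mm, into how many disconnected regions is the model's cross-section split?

At z = 10.6 mm: the cube (footprint 26.5×24) is included at this height; the cone at (4.5, 9.5) contributes a regular 8-gon of circumradius 3.947 (interpolated between r1=8 and r2=1.5 at t=0.624); the r=3.5 cylinder at (3, 12) gives a regular 8-gon of circumradius 3.5 (constant along its height); After the difference (first − rest): starting from the 26.5×24 cube, the cone at (4.5, 9.5) lies wholly inside it (removes its full 44.06 mm² and its 24.17 mm outline becomes a hole wall); the r=3.5 cylinder at (3, 12) partially overlaps it — only the 14.94 mm² overlap (of its 34.65 mm²) is removed, clipping the outline — 1 connected region; (rotated 60° about Z; rotation is an isometry so areas/perimeters/island counts are preserved). The result has 1 disconnected region.

1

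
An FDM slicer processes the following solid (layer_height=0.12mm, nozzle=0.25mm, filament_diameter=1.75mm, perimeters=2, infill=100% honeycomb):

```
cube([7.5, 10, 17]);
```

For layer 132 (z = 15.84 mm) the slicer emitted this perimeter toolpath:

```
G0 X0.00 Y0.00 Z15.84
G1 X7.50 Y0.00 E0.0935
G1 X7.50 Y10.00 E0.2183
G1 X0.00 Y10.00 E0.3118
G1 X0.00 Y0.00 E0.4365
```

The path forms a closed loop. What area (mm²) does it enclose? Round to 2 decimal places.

Apply the shoelace formula to the sequence of (X, Y) vertices; enclosed area = 75.00 mm².

75.00 mm²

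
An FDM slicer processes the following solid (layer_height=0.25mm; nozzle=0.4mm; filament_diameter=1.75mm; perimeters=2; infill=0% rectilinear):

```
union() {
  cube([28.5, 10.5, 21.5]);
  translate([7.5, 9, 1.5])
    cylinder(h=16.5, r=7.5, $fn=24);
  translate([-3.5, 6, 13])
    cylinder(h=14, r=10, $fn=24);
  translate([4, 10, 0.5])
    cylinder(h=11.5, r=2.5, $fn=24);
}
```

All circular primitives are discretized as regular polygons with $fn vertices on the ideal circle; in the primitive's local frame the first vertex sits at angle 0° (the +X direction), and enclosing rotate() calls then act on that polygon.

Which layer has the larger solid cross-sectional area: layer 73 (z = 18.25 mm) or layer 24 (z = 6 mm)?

Layer 73 (z = 18.25): the cube is present — its section is the full 28.5×10.5 rectangle (area 299.25 mm²); the cylinder at (7.5, 9) is absent (z outside [1.5, 18]); the cylinder at (-3.5, 6): section is a regular 24-gon, circumradius r=10 (area = (24/2)·10.000²·sin(360°/24) = 310.58 mm²); the cylinder at (4, 10) is not intersected at this z (z outside [0.5, 12]); Merging all regions: the regions partially overlap — summed areas 609.83 mm² minus the doubly-counted overlap 62.21 mm² gives 547.62 mm² — area = 547.62 mm². So its area = 547.62 mm². Layer 24 (z = 6): the cube (footprint 28.5×10.5) is included at this height (area 299.25 mm²); the r=7.5 cylinder at (7.5, 9) contributes a regular 24-gon of circumradius 7.5 (area = (24/2)·7.500²·sin(360°/24) = 174.70 mm²); the cylinder at (-3.5, 6) is absent (z outside [13, 27]); the r=2.5 cylinder at (4, 10) contributes a regular 24-gon of circumradius 2.5 (area = (24/2)·2.500²·sin(360°/24) = 19.41 mm²); Taking the union: the regions partially overlap — summed areas 493.36 mm² minus the doubly-counted overlap 128.97 mm² gives 364.40 mm² — area = 364.40 mm². So its area = 364.40 mm². Layer 73 is larger (547.62 vs 364.40 mm²).

layer 73 (z = 18.25 mm)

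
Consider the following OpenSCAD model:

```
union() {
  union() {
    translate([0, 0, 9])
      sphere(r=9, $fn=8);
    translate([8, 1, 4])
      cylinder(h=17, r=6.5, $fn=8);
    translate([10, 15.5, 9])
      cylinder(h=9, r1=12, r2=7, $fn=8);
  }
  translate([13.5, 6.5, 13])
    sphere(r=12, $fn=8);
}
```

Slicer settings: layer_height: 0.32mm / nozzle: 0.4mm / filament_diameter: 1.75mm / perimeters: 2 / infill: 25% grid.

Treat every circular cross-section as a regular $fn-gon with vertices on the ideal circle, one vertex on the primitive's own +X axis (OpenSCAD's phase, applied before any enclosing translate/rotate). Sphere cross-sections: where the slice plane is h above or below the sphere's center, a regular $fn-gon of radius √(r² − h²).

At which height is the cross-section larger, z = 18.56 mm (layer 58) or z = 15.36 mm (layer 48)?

Layer 58 (z = 18.56): the sphere does not reach this height (|z−center|=9.560 > r=9); the r=6.5 cylinder at (8, 1) contributes a regular 8-gon of circumradius 6.5 (area = (8/2)·6.500²·sin(360°/8) = 119.50 mm²); the cone at (10, 15.5) does not reach this height (z outside [9, 18]); Taking the union: only the r=6.5 cylinder at (8, 1) is present, so the union is just that shape — area = 119.50 mm²; the r=12 sphere at (13.5, 6.5) contributes a regular 8-gon of circumradius √(12²−5.56²) = 10.634 (area = (8/2)·10.634²·sin(360°/8) = 319.86 mm²); Taking the union: the regions partially overlap — summed areas 439.36 mm² minus the doubly-counted overlap 79.37 mm² gives 359.99 mm² — area = 359.99 mm². So its area = 359.99 mm². Layer 48 (z = 15.36): the sphere: section is a regular 8-gon, circumradius = √(r²−h²) = √(9²−6.36²) = 6.368 (area = (8/2)·6.368²·sin(360°/8) = 114.69 mm²); the r=6.5 cylinder at (8, 1) gives a regular 8-gon of circumradius 6.5 (constant along its height) (area = (8/2)·6.500²·sin(360°/8) = 119.50 mm²); the cone at (10, 15.5): at t=0.707 of its height the radius interpolates to r₁+(r₂−r₁)t = 8.467, giving a regular 8-gon of that circumradius (area = (8/2)·8.467²·sin(360°/8) = 202.75 mm²); Combining (union): the regions partially overlap — summed areas 436.95 mm² minus the doubly-counted overlap 26.44 mm² gives 410.51 mm² — area = 410.51 mm²; the r=12 sphere at (13.5, 6.5) contributes a regular 8-gon of circumradius √(12²−2.36²) = 11.766 (area = (8/2)·11.766²·sin(360°/8) = 391.54 mm²); Combining (union): the regions partially overlap — summed areas 802.05 mm² minus the doubly-counted overlap 203.19 mm² gives 598.86 mm² — area = 598.86 mm². So its area = 598.86 mm². Layer 48 is larger (598.86 vs 359.99 mm²).

layer 48 (z = 15.36 mm)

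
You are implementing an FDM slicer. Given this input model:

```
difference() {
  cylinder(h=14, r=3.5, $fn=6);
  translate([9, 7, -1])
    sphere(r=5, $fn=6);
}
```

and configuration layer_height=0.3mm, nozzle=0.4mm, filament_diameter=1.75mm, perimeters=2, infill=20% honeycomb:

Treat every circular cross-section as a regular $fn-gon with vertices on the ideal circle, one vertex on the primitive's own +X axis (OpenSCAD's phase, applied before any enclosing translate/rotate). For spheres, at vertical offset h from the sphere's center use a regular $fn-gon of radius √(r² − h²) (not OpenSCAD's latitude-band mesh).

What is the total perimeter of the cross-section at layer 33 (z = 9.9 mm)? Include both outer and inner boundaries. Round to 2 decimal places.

21.00 mm

At z = 9.9 mm: the cylinder: section is a regular 6-gon, circumradius r=3.5 (perimeter = 2·6·3.500·sin(180°/6) = 21.00 mm); the sphere at (9, 7) is absent (|z−center|=10.900 > r=5); After the difference (first − rest): none of the subtracted shapes is present at this height, so the r=3.5 cylinder is unchanged — boundary = 21.00 mm. Overall, the cross-section is a single solid region. Total boundary length (outer) = 21.00 mm.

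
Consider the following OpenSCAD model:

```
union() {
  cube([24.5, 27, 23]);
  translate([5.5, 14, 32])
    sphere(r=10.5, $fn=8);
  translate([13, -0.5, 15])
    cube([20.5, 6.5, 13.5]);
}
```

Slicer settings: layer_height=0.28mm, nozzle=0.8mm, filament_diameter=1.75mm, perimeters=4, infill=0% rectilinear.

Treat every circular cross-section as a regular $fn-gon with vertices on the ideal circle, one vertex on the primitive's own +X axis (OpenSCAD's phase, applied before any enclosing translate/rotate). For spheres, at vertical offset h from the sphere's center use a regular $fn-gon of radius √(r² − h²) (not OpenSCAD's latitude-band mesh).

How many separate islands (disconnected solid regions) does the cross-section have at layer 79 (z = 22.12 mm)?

At z = 22.12 mm: the cube is present — its section is the full 24.5×27 rectangle; the r=10.5 sphere at (5.5, 14) slices to a regular 8-gon of circumradius 3.555 (√(r²−h²) with h=9.88 from center); the cube at (13, -0.5) (footprint 20.5×6.5) is included at this height; Combining (union): the regions partially overlap (shared area 104.74 mm²), so overlapping operands fuse into one piece — 1 connected region. Overall, the cross-section is a single solid region. Island count = 1.

1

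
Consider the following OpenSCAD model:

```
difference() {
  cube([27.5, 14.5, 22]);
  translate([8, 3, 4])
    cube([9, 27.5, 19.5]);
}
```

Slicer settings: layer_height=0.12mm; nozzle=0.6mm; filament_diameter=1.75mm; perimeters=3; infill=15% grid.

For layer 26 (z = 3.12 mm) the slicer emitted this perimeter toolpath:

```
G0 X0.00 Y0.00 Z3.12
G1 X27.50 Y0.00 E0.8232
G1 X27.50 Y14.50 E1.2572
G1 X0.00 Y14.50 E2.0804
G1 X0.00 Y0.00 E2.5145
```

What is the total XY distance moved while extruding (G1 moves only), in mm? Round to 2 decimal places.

84.00 mm

Sum the Euclidean lengths of each G1 segment: total = 84.00 mm.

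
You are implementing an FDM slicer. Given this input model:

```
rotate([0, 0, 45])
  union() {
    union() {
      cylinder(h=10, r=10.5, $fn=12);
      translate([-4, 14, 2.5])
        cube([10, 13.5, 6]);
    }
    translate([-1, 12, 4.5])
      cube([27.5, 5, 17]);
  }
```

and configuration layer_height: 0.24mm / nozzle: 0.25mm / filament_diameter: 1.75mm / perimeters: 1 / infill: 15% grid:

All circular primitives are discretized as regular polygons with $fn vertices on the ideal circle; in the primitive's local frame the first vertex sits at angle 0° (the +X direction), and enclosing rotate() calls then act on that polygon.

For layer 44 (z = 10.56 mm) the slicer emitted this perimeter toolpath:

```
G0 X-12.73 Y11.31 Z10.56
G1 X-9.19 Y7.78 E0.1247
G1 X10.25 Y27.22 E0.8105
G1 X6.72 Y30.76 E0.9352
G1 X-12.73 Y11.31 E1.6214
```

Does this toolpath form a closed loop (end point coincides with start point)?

yes

Start point (G0): (-12.73, 11.31). End point (last G1): the path returns to the start — closed.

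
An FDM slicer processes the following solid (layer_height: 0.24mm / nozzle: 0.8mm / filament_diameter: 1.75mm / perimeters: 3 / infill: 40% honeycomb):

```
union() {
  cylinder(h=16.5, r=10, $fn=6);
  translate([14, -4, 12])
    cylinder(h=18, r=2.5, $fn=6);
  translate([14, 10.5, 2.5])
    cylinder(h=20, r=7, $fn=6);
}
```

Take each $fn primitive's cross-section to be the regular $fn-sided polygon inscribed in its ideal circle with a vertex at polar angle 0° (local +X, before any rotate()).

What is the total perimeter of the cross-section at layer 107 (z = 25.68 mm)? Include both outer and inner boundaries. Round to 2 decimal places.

15.00 mm

At z = 25.68 mm: the cylinder is not intersected at this z (z outside [0, 16.5]); the r=2.5 cylinder at (14, -4) contributes a regular 6-gon of circumradius 2.5 (perimeter = 2·6·2.500·sin(180°/6) = 15.00 mm); the cylinder at (14, 10.5) is absent (z outside [2.5, 22.5]); Merging all regions: only the r=2.5 cylinder at (14, -4) is present, so the union is just that shape — boundary = 15.00 mm. Overall, the cross-section is a single solid region. Total boundary length (outer) = 15.00 mm.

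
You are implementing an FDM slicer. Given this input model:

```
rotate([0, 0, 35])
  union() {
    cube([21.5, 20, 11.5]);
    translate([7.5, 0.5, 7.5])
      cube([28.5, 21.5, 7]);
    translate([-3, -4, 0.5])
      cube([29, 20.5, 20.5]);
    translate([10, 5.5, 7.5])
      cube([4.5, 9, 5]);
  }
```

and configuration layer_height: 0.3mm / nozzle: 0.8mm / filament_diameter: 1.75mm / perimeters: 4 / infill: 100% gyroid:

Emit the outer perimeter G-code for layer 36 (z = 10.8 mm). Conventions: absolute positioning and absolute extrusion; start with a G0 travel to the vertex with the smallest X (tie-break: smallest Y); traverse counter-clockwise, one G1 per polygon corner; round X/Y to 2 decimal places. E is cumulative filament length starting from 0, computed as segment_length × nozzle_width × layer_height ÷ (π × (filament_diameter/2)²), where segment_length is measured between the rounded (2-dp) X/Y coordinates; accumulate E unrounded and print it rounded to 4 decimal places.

At z = 10.8 mm: the 21.5×20 cube contributes its full rectangle; the cube at (7.5, 0.5) is present — its section is the full 28.5×21.5 rectangle; the 29×20.5 cube at (-3, -4) contributes its full rectangle; the cube at (10, 5.5) is present — its section is the full 4.5×9 rectangle; Merging all regions: the regions partially overlap (shared area 740.25 mm²), so overlapping operands fuse into one piece — 1 connected region; (whole slice rotated 35° about Z — lengths, areas and connectivity unchanged). The outline is a single polygon with 10 vertices. Extrusion per mm of travel: 0.8 × 0.3 / (π × 0.875²) = 0.099780. Accumulating E over each segment gives final E = 12.9715.

G0 X-11.92 Y11.80 Z10.80
G1 X-0.16 Y-5.00 E2.0462
G1 X23.59 Y11.64 E4.9397
G1 X21.01 Y15.32 E5.3882
G1 X29.20 Y21.06 E6.3861
G1 X16.87 Y38.67 E8.5311
G1 X-6.48 Y22.32 E11.3754
G1 X-5.33 Y20.68 E11.5753
G1 X-11.47 Y16.38 E12.3232
G1 X-9.46 Y13.52 E12.6720
G1 X-11.92 Y11.80 E12.9715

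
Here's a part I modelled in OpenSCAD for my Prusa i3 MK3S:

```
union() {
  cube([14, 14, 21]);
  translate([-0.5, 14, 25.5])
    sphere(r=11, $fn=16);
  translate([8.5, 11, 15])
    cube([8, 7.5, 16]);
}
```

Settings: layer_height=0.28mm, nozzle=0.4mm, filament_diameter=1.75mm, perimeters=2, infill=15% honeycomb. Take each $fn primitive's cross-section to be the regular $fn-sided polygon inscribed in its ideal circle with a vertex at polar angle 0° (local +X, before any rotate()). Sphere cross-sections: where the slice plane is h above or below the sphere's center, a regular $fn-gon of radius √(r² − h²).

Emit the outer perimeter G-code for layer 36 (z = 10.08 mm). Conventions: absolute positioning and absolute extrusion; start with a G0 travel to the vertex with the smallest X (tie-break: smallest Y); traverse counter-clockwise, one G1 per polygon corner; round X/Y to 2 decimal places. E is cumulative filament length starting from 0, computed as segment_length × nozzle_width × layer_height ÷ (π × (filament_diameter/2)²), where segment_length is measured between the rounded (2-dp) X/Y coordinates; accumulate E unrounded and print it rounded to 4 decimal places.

G0 X0.00 Y0.00 Z10.08
G1 X14.00 Y0.00 E0.6519
G1 X14.00 Y14.00 E1.3038
G1 X0.00 Y14.00 E1.9557
G1 X0.00 Y0.00 E2.6076

At z = 10.08 mm: the 14×14 cube contributes its full rectangle; the sphere at (-0.5, 14) does not reach this height (|z−center|=15.420 > r=11); the cube at (8.5, 11) is not intersected at this z (z outside [15, 31]); Taking the union: only the 14×14 cube is present, so the union is just that shape — 1 connected region. The outline is a single polygon with 4 vertices. Extrusion per mm of travel: 0.4 × 0.28 / (π × 0.875²) = 0.046564. Accumulating E over each segment gives final E = 2.6076.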